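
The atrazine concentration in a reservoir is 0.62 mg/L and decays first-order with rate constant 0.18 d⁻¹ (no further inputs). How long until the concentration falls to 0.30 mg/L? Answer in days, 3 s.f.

t = ln(C₀/C)/k = ln(0.62/0.30)/0.18 = 0.7259/0.18 = 4.033 d.

4.03 d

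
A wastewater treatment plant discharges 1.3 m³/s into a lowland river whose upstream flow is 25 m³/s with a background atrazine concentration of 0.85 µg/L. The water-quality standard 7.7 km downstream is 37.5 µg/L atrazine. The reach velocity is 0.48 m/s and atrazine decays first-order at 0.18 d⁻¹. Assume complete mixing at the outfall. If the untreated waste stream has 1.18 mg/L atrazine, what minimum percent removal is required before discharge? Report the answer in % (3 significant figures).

0.85 µg/L = 0.00085 mg/L.
37.5 µg/L = 0.0375 mg/L.
Travel time to the compliance point: t = 7700/0.48 = 1.604e+04 s = 0.1857 d; decay factor exp(−0.18·0.1857) = 0.9671.
So the concentration just after mixing may be at most 0.0375/0.9671 = 0.03877 mg/L.
Mass balance: 0.03877·26.3 = 1.3·Cₑ + 25·0.00085.
Cₑ = (1.02 − 0.02125) / 1.3 = 0.7681 mg/L.
Required removal = 1 − 0.7681/1.18 = 34.91 %.

34.9 %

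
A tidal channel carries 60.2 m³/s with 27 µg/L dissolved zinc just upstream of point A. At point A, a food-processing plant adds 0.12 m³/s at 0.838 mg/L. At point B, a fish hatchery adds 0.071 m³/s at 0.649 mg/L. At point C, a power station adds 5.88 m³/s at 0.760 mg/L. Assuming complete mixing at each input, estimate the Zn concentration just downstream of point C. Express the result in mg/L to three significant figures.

27 µg/L = 0.027 mg/L.
After input A: C = (60.2·0.027 + 0.12·0.838) / 60.32 = 0.02861 mg/L.
After input B: C = (60.32·0.02861 + 0.071·0.649) / 60.39 = 0.02934 mg/L.
After input C: C = (60.39·0.02934 + 5.88·0.76) / 66.27 = 0.09417 mg/L.

0.0942 mg/L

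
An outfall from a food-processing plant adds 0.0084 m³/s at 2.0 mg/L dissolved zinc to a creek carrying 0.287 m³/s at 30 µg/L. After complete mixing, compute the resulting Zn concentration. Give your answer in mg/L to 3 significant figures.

30 µg/L = 0.03 mg/L.
By mass balance at complete mixing, C = (0.0084·2 + 0.287·0.03) / (0.0084 + 0.287) = 0.02541/0.2954 = 0.08602 mg/L.

0.0860 mg/L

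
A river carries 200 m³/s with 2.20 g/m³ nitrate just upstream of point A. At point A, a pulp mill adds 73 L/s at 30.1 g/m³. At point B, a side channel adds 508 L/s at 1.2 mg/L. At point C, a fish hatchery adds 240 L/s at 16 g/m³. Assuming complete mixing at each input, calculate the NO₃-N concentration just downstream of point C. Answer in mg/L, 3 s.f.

2.22 mg/L

73 L/s = 0.073 m³/s.
After input A: C = (200·2.2 + 0.073·30.1) / 200.1 = 2.21 mg/L.
508 L/s = 0.508 m³/s.
After input B: C = (200.1·2.21 + 0.508·1.2) / 200.6 = 2.208 mg/L.
240 L/s = 0.24 m³/s.
After input C: C = (200.6·2.208 + 0.24·16) / 200.8 = 2.224 mg/L.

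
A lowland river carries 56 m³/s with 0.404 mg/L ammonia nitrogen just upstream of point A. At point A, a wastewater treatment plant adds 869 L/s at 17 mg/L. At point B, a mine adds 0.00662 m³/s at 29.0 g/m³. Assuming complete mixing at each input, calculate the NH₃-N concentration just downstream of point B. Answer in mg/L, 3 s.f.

869 L/s = 0.869 m³/s.
After input A: C = (56·0.404 + 0.869·17) / 56.87 = 0.6576 mg/L.
After input B: C = (56.87·0.6576 + 0.00662·29) / 56.88 = 0.6609 mg/L.

0.661 mg/L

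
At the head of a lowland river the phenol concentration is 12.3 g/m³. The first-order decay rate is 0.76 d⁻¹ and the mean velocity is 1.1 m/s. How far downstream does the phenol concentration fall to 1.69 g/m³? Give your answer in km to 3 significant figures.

248 km

From C = C₀·e^(−kt), t = ln(C₀/C)/k = ln(12.3/1.69)/0.76 = 1.985/0.76 = 2.612 d.
Distance = v·t = 1.1 m/s × 2.256e+05 s = 2.482e+05 m = 248.2 km.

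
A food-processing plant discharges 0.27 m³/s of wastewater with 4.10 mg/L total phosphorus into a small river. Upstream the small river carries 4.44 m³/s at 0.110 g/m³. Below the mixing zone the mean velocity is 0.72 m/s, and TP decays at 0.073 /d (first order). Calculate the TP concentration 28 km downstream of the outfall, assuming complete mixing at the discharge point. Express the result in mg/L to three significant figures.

0.328 mg/L

After complete mixing, C₀ = (0.27·4.1 + 4.44·0.11) / 4.71 = 0.3387 mg/L.
Travel time t = 2.8e+04 m / 0.72 m/s = 3.889e+04 s = 0.4501 d.
C = 0.3387·exp(−0.073·0.4501) = 0.3387·0.9677 = 0.3278 mg/L.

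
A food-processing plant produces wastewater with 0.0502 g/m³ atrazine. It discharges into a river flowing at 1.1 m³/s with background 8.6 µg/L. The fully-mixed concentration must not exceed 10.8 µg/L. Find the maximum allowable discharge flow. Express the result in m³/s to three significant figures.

0.0614 m³/s

8.6 µg/L = 0.0086 mg/L.
10.8 µg/L = 0.0108 mg/L.
Mass balance at complete mixing: C_std·(Q_w + Q_r) = Q_w·C_e + Q_r·C_b.
Rearranging, Q_w = Q_r·(C_std − C_b)/(C_e − C_std) = 1.1·(0.0108 − 0.0086) / (0.0502 − 0.0108) = 0.06142 m³/s.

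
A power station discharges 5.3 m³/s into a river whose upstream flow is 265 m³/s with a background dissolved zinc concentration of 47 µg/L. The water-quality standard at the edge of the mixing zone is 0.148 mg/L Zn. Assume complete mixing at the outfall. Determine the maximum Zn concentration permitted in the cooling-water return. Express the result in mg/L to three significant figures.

47 µg/L = 0.047 mg/L.
Mass balance: 0.148·270.3 = 5.3·Cₑ + 265·0.047.
Cₑ = (40 − 12.46) / 5.3 = 5.198 mg/L.

5.20 mg/L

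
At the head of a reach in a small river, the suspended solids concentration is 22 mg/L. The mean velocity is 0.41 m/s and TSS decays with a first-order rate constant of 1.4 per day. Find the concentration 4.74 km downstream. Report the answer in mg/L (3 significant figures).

Travel time t = 4.74 km / 0.41 m/s = 4740/0.41 = 1.156e+04 s = 0.1338 d.
First-order decay: C = 22·exp(−1.4·0.1338) = 22·0.8292 = 18.24 mg/L.

18.2 mg/L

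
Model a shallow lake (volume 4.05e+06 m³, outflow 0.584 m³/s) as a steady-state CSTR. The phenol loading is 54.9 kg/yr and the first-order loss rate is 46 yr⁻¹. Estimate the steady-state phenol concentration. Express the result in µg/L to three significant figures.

0.268 µg/L

Outflow Q = 0.584 m³/s × 3.156e+07 s/yr = 1.843e+07 m³/yr.
Steady-state CSTR mass balance: W = Q·C + k·V·C, so C = W/(Q + kV).
Q + kV = 1.843e+07 + 46·4.05e+06 = 2.047e+08 m³/yr.
C = 54.9/2.047e+08 = 2.682e-07 kg/m³ = 0.0002682 mg/L = 0.2682 µg/L.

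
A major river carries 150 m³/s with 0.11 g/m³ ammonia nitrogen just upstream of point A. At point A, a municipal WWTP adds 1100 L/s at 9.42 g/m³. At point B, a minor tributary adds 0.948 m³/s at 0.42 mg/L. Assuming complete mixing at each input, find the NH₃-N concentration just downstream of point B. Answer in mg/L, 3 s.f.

1100 L/s = 1.1 m³/s.
After input A: C = (150·0.11 + 1.1·9.42) / 151.1 = 0.1778 mg/L.
After input B: C = (151.1·0.1778 + 0.948·0.42) / 152 = 0.1793 mg/L.

0.179 mg/L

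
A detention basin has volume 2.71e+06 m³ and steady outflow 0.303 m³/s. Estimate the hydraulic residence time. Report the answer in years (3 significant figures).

0.283 yr

Q = 0.303 m³/s × 3.156e+07 s/yr = 9.562e+06 m³/yr.
Hydraulic residence time τ = V/Q = 2.71e+06/9.562e+06 = 0.2834 yr.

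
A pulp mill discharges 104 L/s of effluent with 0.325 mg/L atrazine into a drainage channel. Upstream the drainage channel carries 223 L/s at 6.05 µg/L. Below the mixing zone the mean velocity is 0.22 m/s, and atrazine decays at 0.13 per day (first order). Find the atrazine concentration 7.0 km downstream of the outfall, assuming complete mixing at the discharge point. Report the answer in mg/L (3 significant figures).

0.102 mg/L

104 L/s = 0.104 m³/s.
223 L/s = 0.223 m³/s.
6.05 µg/L = 0.00605 mg/L.
After complete mixing, C₀ = (0.104·0.325 + 0.223·0.00605) / 0.327 = 0.1075 mg/L.
Travel time t = 7000 m / 0.22 m/s = 3.182e+04 s = 0.3683 d.
C = 0.1075·exp(−0.13·0.3683) = 0.1075·0.9533 = 0.1025 mg/L.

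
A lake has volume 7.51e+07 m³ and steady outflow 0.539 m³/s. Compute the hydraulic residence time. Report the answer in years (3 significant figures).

Q = 0.539 m³/s × 3.156e+07 s/yr = 1.701e+07 m³/yr.
Hydraulic residence time τ = V/Q = 7.51e+07/1.701e+07 = 4.415 yr.

4.42 yr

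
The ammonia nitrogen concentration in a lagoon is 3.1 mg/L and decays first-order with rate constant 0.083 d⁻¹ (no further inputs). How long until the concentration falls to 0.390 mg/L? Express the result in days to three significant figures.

t = ln(C₀/C)/k = ln(3.1/0.390)/0.083 = 2.073/0.083 = 24.98 d.

25.0 d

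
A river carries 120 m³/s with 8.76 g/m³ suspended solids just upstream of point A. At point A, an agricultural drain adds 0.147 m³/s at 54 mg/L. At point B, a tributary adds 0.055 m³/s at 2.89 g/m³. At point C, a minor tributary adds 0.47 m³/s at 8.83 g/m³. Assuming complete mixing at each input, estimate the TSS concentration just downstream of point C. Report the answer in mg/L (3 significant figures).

After input A: C = (120·8.76 + 0.147·54) / 120.1 = 8.815 mg/L.
After input B: C = (120.1·8.815 + 0.055·2.89) / 120.2 = 8.813 mg/L.
After input C: C = (120.2·8.813 + 0.47·8.83) / 120.7 = 8.813 mg/L.

8.81 mg/L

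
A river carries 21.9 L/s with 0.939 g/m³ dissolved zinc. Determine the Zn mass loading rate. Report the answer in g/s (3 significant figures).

0.0206 g/s

21.9 L/s = 0.0219 m³/s.
Mass flux = Q·C = 0.0219 m³/s × 0.939 g/m³ = 0.02056 g/s.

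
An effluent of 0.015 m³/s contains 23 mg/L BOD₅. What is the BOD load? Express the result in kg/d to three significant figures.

29.8 kg/d

Mass flux = Q·C = 0.015 m³/s × 23 g/m³ = 0.345 g/s.
= 0.345 g/s × 86.4 = 29.81 kg/d.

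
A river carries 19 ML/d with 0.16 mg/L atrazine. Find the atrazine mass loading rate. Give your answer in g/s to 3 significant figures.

19 ML/d = 0.2199 m³/s.
Mass flux = Q·C = 0.2199 m³/s × 0.16 g/m³ = 0.03519 g/s.

0.0352 g/s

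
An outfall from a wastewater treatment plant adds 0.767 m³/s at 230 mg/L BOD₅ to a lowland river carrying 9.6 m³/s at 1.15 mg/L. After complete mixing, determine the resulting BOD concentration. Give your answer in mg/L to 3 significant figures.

By mass balance at complete mixing, C = (0.767·230 + 9.6·1.15) / (0.767 + 9.6) = 187.4/10.37 = 18.08 mg/L.

18.1 mg/L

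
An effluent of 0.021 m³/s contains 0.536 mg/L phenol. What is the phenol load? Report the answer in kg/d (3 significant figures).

0.973 kg/d

Mass flux = Q·C = 0.021 m³/s × 0.536 g/m³ = 0.01126 g/s.
= 0.01126 g/s × 86.4 = 0.9725 kg/d.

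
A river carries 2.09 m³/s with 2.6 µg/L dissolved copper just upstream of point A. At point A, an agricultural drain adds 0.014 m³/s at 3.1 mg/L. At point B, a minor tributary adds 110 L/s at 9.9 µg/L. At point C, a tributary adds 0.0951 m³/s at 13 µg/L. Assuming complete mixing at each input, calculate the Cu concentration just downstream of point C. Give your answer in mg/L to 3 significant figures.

0.0222 mg/L

2.6 µg/L = 0.0026 mg/L.
After input A: C = (2.09·0.0026 + 0.014·3.1) / 2.104 = 0.02321 mg/L.
110 L/s = 0.11 m³/s.
9.9 µg/L = 0.0099 mg/L.
After input B: C = (2.104·0.02321 + 0.11·0.0099) / 2.214 = 0.02255 mg/L.
13 µg/L = 0.013 mg/L.
After input C: C = (2.214·0.02255 + 0.0951·0.013) / 2.309 = 0.02216 mg/L.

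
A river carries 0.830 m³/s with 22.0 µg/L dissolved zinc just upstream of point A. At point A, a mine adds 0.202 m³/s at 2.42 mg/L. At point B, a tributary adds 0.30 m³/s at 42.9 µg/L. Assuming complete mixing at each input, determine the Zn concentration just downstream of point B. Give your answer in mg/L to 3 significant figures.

0.390 mg/L

22.0 µg/L = 0.022 mg/L.
After input A: C = (0.83·0.022 + 0.202·2.42) / 1.032 = 0.4914 mg/L.
42.9 µg/L = 0.0429 mg/L.
After input B: C = (1.032·0.4914 + 0.3·0.0429) / 1.332 = 0.3904 mg/L.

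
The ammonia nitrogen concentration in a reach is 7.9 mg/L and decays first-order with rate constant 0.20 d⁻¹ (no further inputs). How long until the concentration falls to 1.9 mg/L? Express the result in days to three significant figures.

7.13 d

t = ln(C₀/C)/k = ln(7.9/1.9)/0.20 = 1.425/0.20 = 7.125 d.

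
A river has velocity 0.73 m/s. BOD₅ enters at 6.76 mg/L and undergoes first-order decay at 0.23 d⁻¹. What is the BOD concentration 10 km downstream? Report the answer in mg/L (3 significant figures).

6.52 mg/L

Travel time t = 10 km / 0.73 m/s = 1e+04/0.73 = 1.37e+04 s = 0.1585 d.
First-order decay: C = 6.76·exp(−0.23·0.1585) = 6.76·0.9642 = 6.518 mg/L.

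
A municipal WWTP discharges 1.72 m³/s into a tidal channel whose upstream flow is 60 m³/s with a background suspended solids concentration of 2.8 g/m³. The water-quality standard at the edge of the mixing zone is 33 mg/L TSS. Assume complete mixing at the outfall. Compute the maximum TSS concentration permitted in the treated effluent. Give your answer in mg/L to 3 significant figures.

Mass balance: 33·61.72 = 1.72·Cₑ + 60·2.8.
Cₑ = (2037 − 168) / 1.72 = 1086 mg/L.

1090 mg/L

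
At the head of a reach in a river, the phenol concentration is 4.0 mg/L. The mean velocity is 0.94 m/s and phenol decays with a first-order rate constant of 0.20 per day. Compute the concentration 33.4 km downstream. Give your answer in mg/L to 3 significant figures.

Travel time t = 33.4 km / 0.94 m/s = 3.34e+04/0.94 = 3.553e+04 s = 0.4112 d.
First-order decay: C = 4.0·exp(−0.20·0.4112) = 4.0·0.921 = 3.684 mg/L.

3.68 mg/L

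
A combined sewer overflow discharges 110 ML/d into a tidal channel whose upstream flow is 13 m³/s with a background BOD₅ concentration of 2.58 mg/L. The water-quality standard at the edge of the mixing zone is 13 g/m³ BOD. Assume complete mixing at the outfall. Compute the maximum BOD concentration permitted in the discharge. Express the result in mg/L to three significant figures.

110 ML/d = 1.273 m³/s.
Mass balance: 13·14.27 = 1.273·Cₑ + 13·2.58.
Cₑ = (185.6 − 33.54) / 1.273 = 119.4 mg/L.

119 mg/L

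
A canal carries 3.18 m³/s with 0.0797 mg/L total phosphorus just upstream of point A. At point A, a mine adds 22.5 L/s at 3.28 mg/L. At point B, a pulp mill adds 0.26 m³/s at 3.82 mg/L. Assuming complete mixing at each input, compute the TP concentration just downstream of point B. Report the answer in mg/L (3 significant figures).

22.5 L/s = 0.0225 m³/s.
After input A: C = (3.18·0.0797 + 0.0225·3.28) / 3.203 = 0.1022 mg/L.
After input B: C = (3.203·0.1022 + 0.26·3.82) / 3.463 = 0.3814 mg/L.

0.381 mg/L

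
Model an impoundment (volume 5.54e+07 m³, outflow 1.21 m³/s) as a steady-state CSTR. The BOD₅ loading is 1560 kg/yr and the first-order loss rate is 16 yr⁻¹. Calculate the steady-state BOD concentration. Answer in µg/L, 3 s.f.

1.69 µg/L

Outflow Q = 1.21 m³/s × 3.156e+07 s/yr = 3.818e+07 m³/yr.
Steady-state CSTR mass balance: W = Q·C + k·V·C, so C = W/(Q + kV).
Q + kV = 3.818e+07 + 16·5.54e+07 = 9.246e+08 m³/yr.
C = 1560/9.246e+08 = 1.687e-06 kg/m³ = 0.001687 mg/L = 1.687 µg/L.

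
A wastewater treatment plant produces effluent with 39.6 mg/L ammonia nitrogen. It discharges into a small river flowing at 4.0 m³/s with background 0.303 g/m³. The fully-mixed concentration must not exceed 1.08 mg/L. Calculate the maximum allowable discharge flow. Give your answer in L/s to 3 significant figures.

Mass balance at complete mixing: C_std·(Q_w + Q_r) = Q_w·C_e + Q_r·C_b.
Rearranging, Q_w = Q_r·(C_std − C_b)/(C_e − C_std) = 4.0·(1.08 − 0.303) / (39.6 − 1.08) = 0.08069 m³/s.
= 80.69 L/s.

80.7 L/s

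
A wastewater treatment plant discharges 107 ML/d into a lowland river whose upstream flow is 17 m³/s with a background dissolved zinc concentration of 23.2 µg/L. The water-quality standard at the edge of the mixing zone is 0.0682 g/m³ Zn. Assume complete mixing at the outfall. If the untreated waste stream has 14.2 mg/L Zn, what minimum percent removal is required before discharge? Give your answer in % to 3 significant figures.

95.2 %

107 ML/d = 1.238 m³/s.
23.2 µg/L = 0.0232 mg/L.
Mass balance: 0.0682·18.24 = 1.238·Cₑ + 17·0.0232.
Cₑ = (1.244 − 0.3944) / 1.238 = 0.6859 mg/L.
Required removal = 1 − 0.6859/14.2 = 95.17 %.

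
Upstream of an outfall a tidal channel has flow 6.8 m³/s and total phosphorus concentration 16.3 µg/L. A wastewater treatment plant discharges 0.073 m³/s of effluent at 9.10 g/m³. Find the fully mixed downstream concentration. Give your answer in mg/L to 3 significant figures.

16.3 µg/L = 0.0163 mg/L.
Conservation of mass across the mixing zone: C = (0.073·9.1 + 6.8·0.0163) / (0.073 + 6.8) = 0.7751/6.873 = 0.1128 mg/L.

0.113 mg/L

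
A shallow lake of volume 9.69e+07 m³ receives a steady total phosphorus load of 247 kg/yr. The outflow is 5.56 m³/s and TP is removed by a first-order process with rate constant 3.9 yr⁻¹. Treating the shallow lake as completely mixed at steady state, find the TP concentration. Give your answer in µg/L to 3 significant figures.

Outflow Q = 5.56 m³/s × 3.156e+07 s/yr = 1.755e+08 m³/yr.
Steady-state CSTR mass balance: W = Q·C + k·V·C, so C = W/(Q + kV).
Q + kV = 1.755e+08 + 3.9·9.69e+07 = 5.534e+08 m³/yr.
C = 247/5.534e+08 = 4.464e-07 kg/m³ = 0.0004464 mg/L = 0.4464 µg/L.

0.446 µg/L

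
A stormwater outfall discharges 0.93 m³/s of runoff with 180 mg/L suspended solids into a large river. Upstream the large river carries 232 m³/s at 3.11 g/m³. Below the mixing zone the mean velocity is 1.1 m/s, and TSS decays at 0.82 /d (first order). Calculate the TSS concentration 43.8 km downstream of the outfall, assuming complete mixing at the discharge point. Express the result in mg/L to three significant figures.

2.62 mg/L

After complete mixing, C₀ = (0.93·180 + 232·3.11) / 232.9 = 3.816 mg/L.
Travel time t = 4.38e+04 m / 1.1 m/s = 3.982e+04 s = 0.4609 d.
C = 3.816·exp(−0.82·0.4609) = 3.816·0.6853 = 2.615 mg/L.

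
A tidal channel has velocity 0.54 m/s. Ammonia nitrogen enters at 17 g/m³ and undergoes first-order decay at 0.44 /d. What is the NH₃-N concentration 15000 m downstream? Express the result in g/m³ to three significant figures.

Travel time t = 15000 m / 0.54 m/s = 1.5e+04/0.54 = 2.778e+04 s = 0.3215 d.
First-order decay: C = 17·exp(−0.44·0.3215) = 17·0.8681 = 14.76 g/m³.

14.8 g/m³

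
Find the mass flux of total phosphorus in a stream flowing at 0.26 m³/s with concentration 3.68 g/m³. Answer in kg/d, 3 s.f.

82.7 kg/d

Mass flux = Q·C = 0.26 m³/s × 3.68 g/m³ = 0.9568 g/s.
= 0.9568 g/s × 86.4 = 82.67 kg/d.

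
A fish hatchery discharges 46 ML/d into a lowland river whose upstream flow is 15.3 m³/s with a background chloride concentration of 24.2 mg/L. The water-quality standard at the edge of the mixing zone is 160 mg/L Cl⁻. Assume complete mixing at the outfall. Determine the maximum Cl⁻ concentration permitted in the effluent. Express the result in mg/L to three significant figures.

46 ML/d = 0.5324 m³/s.
Mass balance: 160·15.83 = 0.5324·Cₑ + 15.3·24.2.
Cₑ = (2533 − 370.3) / 0.5324 = 4063 mg/L.

4060 mg/L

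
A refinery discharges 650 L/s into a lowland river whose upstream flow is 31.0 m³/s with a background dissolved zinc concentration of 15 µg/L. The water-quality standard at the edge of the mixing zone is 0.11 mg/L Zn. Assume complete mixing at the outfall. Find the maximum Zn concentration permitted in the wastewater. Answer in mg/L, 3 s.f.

4.64 mg/L

650 L/s = 0.65 m³/s.
15 µg/L = 0.015 mg/L.
Mass balance: 0.11·31.65 = 0.65·Cₑ + 31·0.015.
Cₑ = (3.482 − 0.465) / 0.65 = 4.641 mg/L.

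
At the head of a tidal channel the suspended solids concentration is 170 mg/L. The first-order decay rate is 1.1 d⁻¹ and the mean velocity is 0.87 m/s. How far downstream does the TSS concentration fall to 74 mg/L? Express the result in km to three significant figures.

From C = C₀·e^(−kt), t = ln(C₀/C)/k = ln(170/74)/1.1 = 0.8317/1.1 = 0.7561 d.
Distance = v·t = 0.87 m/s × 6.533e+04 s = 5.684e+04 m = 56.84 km.

56.8 km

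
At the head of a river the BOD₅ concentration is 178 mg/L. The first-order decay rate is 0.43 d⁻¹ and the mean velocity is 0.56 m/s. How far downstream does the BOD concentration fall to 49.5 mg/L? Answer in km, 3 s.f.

144 km

From C = C₀·e^(−kt), t = ln(C₀/C)/k = ln(178/49.5)/0.43 = 1.28/0.43 = 2.976 d.
Distance = v·t = 0.56 m/s × 2.572e+05 s = 1.44e+05 m = 144 km.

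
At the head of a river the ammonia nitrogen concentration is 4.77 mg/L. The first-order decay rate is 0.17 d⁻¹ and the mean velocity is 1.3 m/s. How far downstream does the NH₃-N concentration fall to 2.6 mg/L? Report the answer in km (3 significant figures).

401 km

From C = C₀·e^(−kt), t = ln(C₀/C)/k = ln(4.77/2.6)/0.17 = 0.6068/0.17 = 3.57 d.
Distance = v·t = 1.3 m/s × 3.084e+05 s = 4.009e+05 m = 400.9 km.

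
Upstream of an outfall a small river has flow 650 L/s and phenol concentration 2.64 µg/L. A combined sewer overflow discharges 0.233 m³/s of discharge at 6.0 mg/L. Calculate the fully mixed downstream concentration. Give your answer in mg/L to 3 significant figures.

650 L/s = 0.65 m³/s.
2.64 µg/L = 0.00264 mg/L.
Conservation of mass across the mixing zone: C = (0.233·6 + 0.65·0.00264) / (0.233 + 0.65) = 1.4/0.883 = 1.585 mg/L.

1.59 mg/L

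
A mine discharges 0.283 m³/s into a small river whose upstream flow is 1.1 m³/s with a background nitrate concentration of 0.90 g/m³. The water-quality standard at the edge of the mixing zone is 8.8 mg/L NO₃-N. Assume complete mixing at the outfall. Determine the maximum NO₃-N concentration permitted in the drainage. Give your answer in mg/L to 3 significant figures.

39.5 mg/L

Mass balance: 8.8·1.383 = 0.283·Cₑ + 1.1·0.9.
Cₑ = (12.17 − 0.99) / 0.283 = 39.51 mg/L.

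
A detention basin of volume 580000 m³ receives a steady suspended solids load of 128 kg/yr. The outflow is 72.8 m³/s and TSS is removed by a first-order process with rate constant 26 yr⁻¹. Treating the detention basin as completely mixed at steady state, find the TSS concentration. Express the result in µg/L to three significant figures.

Outflow Q = 72.8 m³/s × 3.156e+07 s/yr = 2.297e+09 m³/yr.
Steady-state CSTR mass balance: W = Q·C + k·V·C, so C = W/(Q + kV).
Q + kV = 2.297e+09 + 26·580000 = 2.312e+09 m³/yr.
C = 128/2.312e+09 = 5.535e-08 kg/m³ = 5.535e-05 mg/L = 0.05535 µg/L.

0.0554 µg/L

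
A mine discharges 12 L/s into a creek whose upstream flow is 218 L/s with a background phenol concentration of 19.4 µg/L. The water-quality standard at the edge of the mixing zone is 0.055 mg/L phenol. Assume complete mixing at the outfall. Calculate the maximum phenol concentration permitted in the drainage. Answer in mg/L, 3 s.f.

0.702 mg/L

12 L/s = 0.012 m³/s.
218 L/s = 0.218 m³/s.
19.4 µg/L = 0.0194 mg/L.
Mass balance: 0.055·0.23 = 0.012·Cₑ + 0.218·0.0194.
Cₑ = (0.01265 − 0.004229) / 0.012 = 0.7017 mg/L.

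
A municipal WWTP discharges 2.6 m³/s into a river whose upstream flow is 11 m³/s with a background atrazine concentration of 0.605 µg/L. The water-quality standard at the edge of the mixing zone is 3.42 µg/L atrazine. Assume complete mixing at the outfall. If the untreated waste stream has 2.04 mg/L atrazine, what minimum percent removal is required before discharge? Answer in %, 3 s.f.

99.2 %

0.605 µg/L = 0.000605 mg/L.
3.42 µg/L = 0.00342 mg/L.
Mass balance: 0.00342·13.6 = 2.6·Cₑ + 11·0.000605.
Cₑ = (0.04651 − 0.006655) / 2.6 = 0.01533 mg/L.
Required removal = 1 − 0.01533/2.04 = 99.25 %.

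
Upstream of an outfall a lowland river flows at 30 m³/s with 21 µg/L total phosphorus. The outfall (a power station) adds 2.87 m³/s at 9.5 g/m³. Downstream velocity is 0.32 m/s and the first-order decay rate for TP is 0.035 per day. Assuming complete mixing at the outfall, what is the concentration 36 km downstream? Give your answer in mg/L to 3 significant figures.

21 µg/L = 0.021 mg/L.
After complete mixing, C₀ = (2.87·9.5 + 30·0.021) / 32.87 = 0.8486 mg/L.
Travel time t = 3.6e+04 m / 0.32 m/s = 1.125e+05 s = 1.302 d.
C = 0.8486·exp(−0.035·1.302) = 0.8486·0.9554 = 0.8108 mg/L.

0.811 mg/L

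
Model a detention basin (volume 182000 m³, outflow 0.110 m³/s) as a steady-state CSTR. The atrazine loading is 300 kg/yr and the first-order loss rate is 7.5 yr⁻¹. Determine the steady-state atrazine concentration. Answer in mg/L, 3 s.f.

0.0620 mg/L

Outflow Q = 0.110 m³/s × 3.156e+07 s/yr = 3.471e+06 m³/yr.
Steady-state CSTR mass balance: W = Q·C + k·V·C, so C = W/(Q + kV).
Q + kV = 3.471e+06 + 7.5·182000 = 4.836e+06 m³/yr.
C = 300/4.836e+06 = 6.203e-05 kg/m³ = 0.06203 mg/L.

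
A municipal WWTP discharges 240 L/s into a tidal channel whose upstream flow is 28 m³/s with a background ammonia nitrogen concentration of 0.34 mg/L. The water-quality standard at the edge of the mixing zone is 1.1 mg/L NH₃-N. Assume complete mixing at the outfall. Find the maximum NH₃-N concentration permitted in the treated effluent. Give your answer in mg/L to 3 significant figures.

89.8 mg/L

240 L/s = 0.24 m³/s.
Mass balance: 1.1·28.24 = 0.24·Cₑ + 28·0.34.
Cₑ = (31.06 − 9.52) / 0.24 = 89.77 mg/L.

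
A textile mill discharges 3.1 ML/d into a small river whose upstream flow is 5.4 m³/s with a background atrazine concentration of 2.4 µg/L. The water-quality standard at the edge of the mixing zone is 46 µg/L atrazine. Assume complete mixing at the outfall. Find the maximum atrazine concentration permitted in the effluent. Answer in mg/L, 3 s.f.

3.1 ML/d = 0.03588 m³/s.
2.4 µg/L = 0.0024 mg/L.
46 µg/L = 0.046 mg/L.
Mass balance: 0.046·5.436 = 0.03588·Cₑ + 5.4·0.0024.
Cₑ = (0.2501 − 0.01296) / 0.03588 = 6.608 mg/L.

6.61 mg/L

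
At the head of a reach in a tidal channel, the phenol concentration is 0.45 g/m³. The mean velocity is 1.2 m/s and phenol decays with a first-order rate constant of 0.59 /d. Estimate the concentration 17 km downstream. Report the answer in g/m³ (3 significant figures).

0.409 g/m³

Travel time t = 17 km / 1.2 m/s = 1.7e+04/1.2 = 1.417e+04 s = 0.164 d.
First-order decay: C = 0.45·exp(−0.59·0.164) = 0.45·0.9078 = 0.4085 g/m³.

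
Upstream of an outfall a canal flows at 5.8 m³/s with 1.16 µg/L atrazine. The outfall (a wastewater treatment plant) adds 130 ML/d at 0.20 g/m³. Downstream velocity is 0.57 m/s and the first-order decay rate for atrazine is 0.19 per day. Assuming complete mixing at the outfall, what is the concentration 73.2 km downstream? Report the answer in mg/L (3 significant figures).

0.0318 mg/L

130 ML/d = 1.505 m³/s.
1.16 µg/L = 0.00116 mg/L.
After complete mixing, C₀ = (1.505·0.2 + 5.8·0.00116) / 7.305 = 0.04212 mg/L.
Travel time t = 7.32e+04 m / 0.57 m/s = 1.284e+05 s = 1.486 d.
C = 0.04212·exp(−0.19·1.486) = 0.04212·0.754 = 0.03176 mg/L.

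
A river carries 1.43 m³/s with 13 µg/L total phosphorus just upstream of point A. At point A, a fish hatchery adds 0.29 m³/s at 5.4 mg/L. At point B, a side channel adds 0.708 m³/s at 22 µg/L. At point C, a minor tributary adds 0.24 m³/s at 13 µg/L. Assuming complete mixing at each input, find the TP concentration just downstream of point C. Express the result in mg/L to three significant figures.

0.601 mg/L

13 µg/L = 0.013 mg/L.
After input A: C = (1.43·0.013 + 0.29·5.4) / 1.72 = 0.9213 mg/L.
22 µg/L = 0.022 mg/L.
After input B: C = (1.72·0.9213 + 0.708·0.022) / 2.428 = 0.659 mg/L.
13 µg/L = 0.013 mg/L.
After input C: C = (2.428·0.659 + 0.24·0.013) / 2.668 = 0.6009 mg/L.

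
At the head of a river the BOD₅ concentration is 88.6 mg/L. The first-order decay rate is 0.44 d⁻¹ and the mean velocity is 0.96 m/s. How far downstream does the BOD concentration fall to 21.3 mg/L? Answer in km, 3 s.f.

From C = C₀·e^(−kt), t = ln(C₀/C)/k = ln(88.6/21.3)/0.44 = 1.425/0.44 = 3.24 d.
Distance = v·t = 0.96 m/s × 2.799e+05 s = 2.687e+05 m = 268.7 km.

269 km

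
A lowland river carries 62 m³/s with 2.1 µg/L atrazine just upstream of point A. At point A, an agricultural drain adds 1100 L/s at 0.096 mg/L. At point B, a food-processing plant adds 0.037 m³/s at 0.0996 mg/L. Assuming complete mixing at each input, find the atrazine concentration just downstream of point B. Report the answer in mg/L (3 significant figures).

2.1 µg/L = 0.0021 mg/L.
1100 L/s = 1.1 m³/s.
After input A: C = (62·0.0021 + 1.1·0.096) / 63.1 = 0.003737 mg/L.
After input B: C = (63.1·0.003737 + 0.037·0.0996) / 63.14 = 0.003793 mg/L.

0.00379 mg/L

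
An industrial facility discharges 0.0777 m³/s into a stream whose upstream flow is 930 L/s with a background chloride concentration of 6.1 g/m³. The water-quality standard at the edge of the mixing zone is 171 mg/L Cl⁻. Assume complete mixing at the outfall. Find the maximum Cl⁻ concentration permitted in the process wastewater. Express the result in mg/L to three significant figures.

930 L/s = 0.93 m³/s.
Mass balance: 171·1.008 = 0.0777·Cₑ + 0.93·6.1.
Cₑ = (172.3 − 5.673) / 0.0777 = 2145 mg/L.

2140 mg/L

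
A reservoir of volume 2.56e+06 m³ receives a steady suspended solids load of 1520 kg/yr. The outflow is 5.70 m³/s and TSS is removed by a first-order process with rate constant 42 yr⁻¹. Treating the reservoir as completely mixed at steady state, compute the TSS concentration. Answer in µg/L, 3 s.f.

Outflow Q = 5.70 m³/s × 3.156e+07 s/yr = 1.799e+08 m³/yr.
Steady-state CSTR mass balance: W = Q·C + k·V·C, so C = W/(Q + kV).
Q + kV = 1.799e+08 + 42·2.56e+06 = 2.874e+08 m³/yr.
C = 1520/2.874e+08 = 5.289e-06 kg/m³ = 0.005289 mg/L = 5.289 µg/L.

5.29 µg/L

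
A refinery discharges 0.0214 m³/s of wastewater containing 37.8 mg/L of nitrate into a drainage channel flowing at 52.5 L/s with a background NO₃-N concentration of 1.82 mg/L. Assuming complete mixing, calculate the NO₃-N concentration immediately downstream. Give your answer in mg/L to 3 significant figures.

12.2 mg/L

52.5 L/s = 0.0525 m³/s.
Conservation of mass across the mixing zone: C = (0.0214·37.8 + 0.0525·1.82) / (0.0214 + 0.0525) = 0.9045/0.0739 = 12.24 mg/L.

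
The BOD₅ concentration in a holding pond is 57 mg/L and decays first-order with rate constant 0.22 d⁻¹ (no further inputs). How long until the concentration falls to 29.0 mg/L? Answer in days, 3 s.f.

t = ln(C₀/C)/k = ln(57/29.0)/0.22 = 0.6758/0.22 = 3.072 d.

3.07 d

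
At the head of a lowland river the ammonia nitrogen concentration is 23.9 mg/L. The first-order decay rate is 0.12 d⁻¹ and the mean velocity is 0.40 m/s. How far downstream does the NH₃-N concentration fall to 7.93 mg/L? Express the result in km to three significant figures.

From C = C₀·e^(−kt), t = ln(C₀/C)/k = ln(23.9/7.93)/0.12 = 1.103/0.12 = 9.194 d.
Distance = v·t = 0.40 m/s × 7.943e+05 s = 3.177e+05 m = 317.7 km.

318 km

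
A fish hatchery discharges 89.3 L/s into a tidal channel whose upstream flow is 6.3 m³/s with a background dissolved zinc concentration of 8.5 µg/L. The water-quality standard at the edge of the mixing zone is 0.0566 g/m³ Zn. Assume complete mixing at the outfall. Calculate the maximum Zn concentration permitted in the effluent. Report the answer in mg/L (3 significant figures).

3.45 mg/L

89.3 L/s = 0.0893 m³/s.
8.5 µg/L = 0.0085 mg/L.
Mass balance: 0.0566·6.389 = 0.0893·Cₑ + 6.3·0.0085.
Cₑ = (0.3616 − 0.05355) / 0.0893 = 3.45 mg/L.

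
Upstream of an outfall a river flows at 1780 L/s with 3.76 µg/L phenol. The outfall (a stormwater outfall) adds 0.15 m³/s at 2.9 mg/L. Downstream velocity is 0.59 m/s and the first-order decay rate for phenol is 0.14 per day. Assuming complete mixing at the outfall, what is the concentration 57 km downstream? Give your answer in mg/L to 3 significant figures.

1780 L/s = 1.78 m³/s.
3.76 µg/L = 0.00376 mg/L.
After complete mixing, C₀ = (0.15·2.9 + 1.78·0.00376) / 1.93 = 0.2289 mg/L.
Travel time t = 5.7e+04 m / 0.59 m/s = 9.661e+04 s = 1.118 d.
C = 0.2289·exp(−0.14·1.118) = 0.2289·0.8551 = 0.1957 mg/L.

0.196 mg/L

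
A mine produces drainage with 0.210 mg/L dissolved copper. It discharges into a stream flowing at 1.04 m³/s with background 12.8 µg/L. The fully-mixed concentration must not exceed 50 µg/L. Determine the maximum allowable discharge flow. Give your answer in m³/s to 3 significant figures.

12.8 µg/L = 0.0128 mg/L.
50 µg/L = 0.05 mg/L.
Mass balance at complete mixing: C_std·(Q_w + Q_r) = Q_w·C_e + Q_r·C_b.
Rearranging, Q_w = Q_r·(C_std − C_b)/(C_e − C_std) = 1.04·(0.05 − 0.0128) / (0.21 − 0.05) = 0.2418 m³/s.

0.242 m³/s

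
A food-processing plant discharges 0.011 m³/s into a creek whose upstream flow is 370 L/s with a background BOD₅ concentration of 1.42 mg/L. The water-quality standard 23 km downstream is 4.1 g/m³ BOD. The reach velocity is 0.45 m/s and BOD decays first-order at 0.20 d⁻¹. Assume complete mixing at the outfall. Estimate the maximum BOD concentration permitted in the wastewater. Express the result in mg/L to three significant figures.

370 L/s = 0.37 m³/s.
Travel time to the compliance point: t = 2.3e+04/0.45 = 5.111e+04 s = 0.5916 d; decay factor exp(−0.20·0.5916) = 0.8884.
So the concentration just after mixing may be at most 4.1/0.8884 = 4.615 mg/L.
Mass balance: 4.615·0.381 = 0.011·Cₑ + 0.37·1.42.
Cₑ = (1.758 − 0.5254) / 0.011 = 112.1 mg/L.

112 mg/L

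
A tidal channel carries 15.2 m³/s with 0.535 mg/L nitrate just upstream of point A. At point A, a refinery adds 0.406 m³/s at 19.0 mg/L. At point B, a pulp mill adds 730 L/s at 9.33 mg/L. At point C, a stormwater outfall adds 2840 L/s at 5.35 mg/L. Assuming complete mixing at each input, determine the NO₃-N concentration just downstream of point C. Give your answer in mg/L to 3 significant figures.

After input A: C = (15.2·0.535 + 0.406·19) / 15.61 = 1.015 mg/L.
730 L/s = 0.73 m³/s.
After input B: C = (15.61·1.015 + 0.73·9.33) / 16.34 = 1.387 mg/L.
2840 L/s = 2.84 m³/s.
After input C: C = (16.34·1.387 + 2.84·5.35) / 19.18 = 1.974 mg/L.

1.97 mg/L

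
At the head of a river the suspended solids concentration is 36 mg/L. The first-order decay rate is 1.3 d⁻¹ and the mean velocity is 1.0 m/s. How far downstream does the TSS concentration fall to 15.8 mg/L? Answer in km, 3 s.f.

From C = C₀·e^(−kt), t = ln(C₀/C)/k = ln(36/15.8)/1.3 = 0.8235/1.3 = 0.6335 d.
Distance = v·t = 1.0 m/s × 5.473e+04 s = 5.473e+04 m = 54.73 km.

54.7 km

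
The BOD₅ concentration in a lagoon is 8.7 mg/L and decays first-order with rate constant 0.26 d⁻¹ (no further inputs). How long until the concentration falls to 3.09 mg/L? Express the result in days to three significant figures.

3.98 d

t = ln(C₀/C)/k = ln(8.7/3.09)/0.26 = 1.035/0.26 = 3.981 d.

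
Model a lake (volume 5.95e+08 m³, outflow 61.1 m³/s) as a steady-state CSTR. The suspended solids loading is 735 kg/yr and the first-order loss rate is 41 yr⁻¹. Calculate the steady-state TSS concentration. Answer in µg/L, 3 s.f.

0.0279 µg/L

Outflow Q = 61.1 m³/s × 3.156e+07 s/yr = 1.928e+09 m³/yr.
Steady-state CSTR mass balance: W = Q·C + k·V·C, so C = W/(Q + kV).
Q + kV = 1.928e+09 + 41·5.95e+08 = 2.632e+10 m³/yr.
C = 735/2.632e+10 = 2.792e-08 kg/m³ = 2.792e-05 mg/L = 0.02792 µg/L.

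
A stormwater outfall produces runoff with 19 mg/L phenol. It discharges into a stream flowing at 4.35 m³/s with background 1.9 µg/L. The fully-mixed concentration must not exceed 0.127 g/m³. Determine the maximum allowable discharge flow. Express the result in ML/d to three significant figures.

2.49 ML/d

1.9 µg/L = 0.0019 mg/L.
Mass balance at complete mixing: C_std·(Q_w + Q_r) = Q_w·C_e + Q_r·C_b.
Rearranging, Q_w = Q_r·(C_std − C_b)/(C_e − C_std) = 4.35·(0.127 − 0.0019) / (19 − 0.127) = 0.02883 m³/s.
= 2.491 ML/d.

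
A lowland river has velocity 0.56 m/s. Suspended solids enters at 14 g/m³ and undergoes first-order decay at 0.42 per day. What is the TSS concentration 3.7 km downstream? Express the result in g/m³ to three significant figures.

13.6 g/m³

Travel time t = 3.7 km / 0.56 m/s = 3700/0.56 = 6607 s = 0.07647 d.
First-order decay: C = 14·exp(−0.42·0.07647) = 14·0.9684 = 13.56 g/m³.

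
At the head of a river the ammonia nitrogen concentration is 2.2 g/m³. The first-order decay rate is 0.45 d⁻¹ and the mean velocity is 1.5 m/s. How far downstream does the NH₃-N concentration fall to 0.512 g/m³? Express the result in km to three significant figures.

420 km

From C = C₀·e^(−kt), t = ln(C₀/C)/k = ln(2.2/0.512)/0.45 = 1.458/0.45 = 3.24 d.
Distance = v·t = 1.5 m/s × 2.799e+05 s = 4.199e+05 m = 419.9 km.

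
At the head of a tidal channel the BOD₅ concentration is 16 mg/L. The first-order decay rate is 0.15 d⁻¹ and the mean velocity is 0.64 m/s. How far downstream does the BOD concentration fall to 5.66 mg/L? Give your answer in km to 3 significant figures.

From C = C₀·e^(−kt), t = ln(C₀/C)/k = ln(16/5.66)/0.15 = 1.039/0.15 = 6.928 d.
Distance = v·t = 0.64 m/s × 5.986e+05 s = 3.831e+05 m = 383.1 km.

383 km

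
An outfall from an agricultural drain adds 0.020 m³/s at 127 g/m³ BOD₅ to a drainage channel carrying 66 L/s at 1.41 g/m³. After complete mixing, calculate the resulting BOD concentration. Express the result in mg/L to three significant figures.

30.6 mg/L

66 L/s = 0.066 m³/s.
Conservation of mass across the mixing zone: C = (0.02·127 + 0.066·1.41) / (0.02 + 0.066) = 2.633/0.086 = 30.62 mg/L.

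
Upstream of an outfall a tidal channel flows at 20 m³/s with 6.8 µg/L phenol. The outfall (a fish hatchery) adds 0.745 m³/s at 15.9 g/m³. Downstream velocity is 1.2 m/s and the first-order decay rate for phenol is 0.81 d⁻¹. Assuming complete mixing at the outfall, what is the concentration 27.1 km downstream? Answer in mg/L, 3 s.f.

0.467 mg/L

6.8 µg/L = 0.0068 mg/L.
After complete mixing, C₀ = (0.745·15.9 + 20·0.0068) / 20.75 = 0.5776 mg/L.
Travel time t = 2.71e+04 m / 1.2 m/s = 2.258e+04 s = 0.2614 d.
C = 0.5776·exp(−0.81·0.2614) = 0.5776·0.8092 = 0.4674 mg/L.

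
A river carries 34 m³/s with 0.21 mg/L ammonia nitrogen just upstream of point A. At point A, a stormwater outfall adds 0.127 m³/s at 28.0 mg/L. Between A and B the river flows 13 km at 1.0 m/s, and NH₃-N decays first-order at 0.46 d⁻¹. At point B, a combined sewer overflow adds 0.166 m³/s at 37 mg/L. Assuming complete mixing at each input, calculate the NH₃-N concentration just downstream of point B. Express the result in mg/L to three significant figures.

After input A: C = (34·0.21 + 0.127·28) / 34.13 = 0.3134 mg/L.
Over the 13 km reach to input B (t = 1.3e+04 s = 0.1505 d), decay gives C = 0.3134·exp(−0.46·0.1505) = 0.2925 mg/L.
After input B: C = (34.13·0.2925 + 0.166·37) / 34.29 = 0.4701 mg/L.

0.470 mg/L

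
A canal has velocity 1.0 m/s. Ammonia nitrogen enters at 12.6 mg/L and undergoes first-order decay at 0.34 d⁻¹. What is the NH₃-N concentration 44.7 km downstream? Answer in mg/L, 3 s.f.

Travel time t = 44.7 km / 1.0 m/s = 4.47e+04/1.0 = 4.47e+04 s = 0.5174 d.
First-order decay: C = 12.6·exp(−0.34·0.5174) = 12.6·0.8387 = 10.57 mg/L.

10.6 mg/L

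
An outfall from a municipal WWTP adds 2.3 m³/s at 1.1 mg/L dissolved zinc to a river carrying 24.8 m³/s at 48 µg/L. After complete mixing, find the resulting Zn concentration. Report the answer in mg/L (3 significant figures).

0.137 mg/L

48 µg/L = 0.048 mg/L.
By mass balance at complete mixing, C = (2.3·1.1 + 24.8·0.048) / (2.3 + 24.8) = 3.72/27.1 = 0.1373 mg/L.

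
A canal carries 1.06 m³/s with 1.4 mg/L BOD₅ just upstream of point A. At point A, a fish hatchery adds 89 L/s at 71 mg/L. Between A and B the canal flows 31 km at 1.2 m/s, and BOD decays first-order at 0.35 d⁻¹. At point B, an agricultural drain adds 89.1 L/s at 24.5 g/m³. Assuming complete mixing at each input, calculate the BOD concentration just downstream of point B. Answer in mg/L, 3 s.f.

7.44 mg/L

89 L/s = 0.089 m³/s.
After input A: C = (1.06·1.4 + 0.089·71) / 1.149 = 6.791 mg/L.
Over the 31 km reach to input B (t = 2.583e+04 s = 0.299 d), decay gives C = 6.791·exp(−0.35·0.299) = 6.116 mg/L.
89.1 L/s = 0.0891 m³/s.
After input B: C = (1.149·6.116 + 0.0891·24.5) / 1.238 = 7.439 mg/L.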